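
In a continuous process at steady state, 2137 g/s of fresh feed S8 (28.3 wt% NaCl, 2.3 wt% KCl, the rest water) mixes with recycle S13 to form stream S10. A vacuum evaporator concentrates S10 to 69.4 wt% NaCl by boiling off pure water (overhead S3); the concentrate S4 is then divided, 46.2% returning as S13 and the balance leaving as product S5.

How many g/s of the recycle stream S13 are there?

748.3 g/s

Overall NaCl balance (none leaves overhead): NaCl in fresh feed = NaCl in product, i.e. 2137×0.283 = (1−0.462)·S4·0.694.
S4 = 604.77/(0.694×0.538) = 1619.8 g/s.
Recycle S13 = 0.462×1619.8 = 748.33 g/s.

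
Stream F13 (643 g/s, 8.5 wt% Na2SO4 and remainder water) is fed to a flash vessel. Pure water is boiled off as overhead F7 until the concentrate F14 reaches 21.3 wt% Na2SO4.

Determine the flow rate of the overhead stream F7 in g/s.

Na2SO4 is conserved: 643×0.085 = 54.655 g/s all reports to the concentrate.
Concentrate = 54.655/(target fraction) = 256.6 g/s.
Overhead = 643 − 256.6 = 386.4 g/s.

386.4 g/s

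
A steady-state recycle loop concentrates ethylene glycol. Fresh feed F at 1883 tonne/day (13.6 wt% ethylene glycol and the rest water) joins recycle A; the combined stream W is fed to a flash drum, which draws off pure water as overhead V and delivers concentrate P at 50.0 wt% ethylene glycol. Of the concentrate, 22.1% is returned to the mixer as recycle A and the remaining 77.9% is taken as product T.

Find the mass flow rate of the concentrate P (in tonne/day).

Overall ethylene glycol balance (none leaves overhead): ethylene glycol in fresh feed = ethylene glycol in product, i.e. 1883×0.136 = (1−0.221)·P·0.500.
P = 256.09/(0.500×0.779) = 657.48 tonne/day.

657.5 tonne/day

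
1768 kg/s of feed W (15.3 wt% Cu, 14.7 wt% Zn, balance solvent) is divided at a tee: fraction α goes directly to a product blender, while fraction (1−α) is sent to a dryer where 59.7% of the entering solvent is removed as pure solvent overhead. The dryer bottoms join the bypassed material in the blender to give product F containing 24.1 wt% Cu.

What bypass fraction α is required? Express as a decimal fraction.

All 1768×0.153 = 270.5 kg/s of Cu reaches F, so F = 270.5/0.241 = 1122.4 kg/s and vapour = 645.58 kg/s.
The evaporator receives (1−α)·1768 of feed at 0.700 solvent and removes 0.597 of that solvent:
0.597×0.700×(1−α)×1768 = 645.58
(1−α) = 645.58/738.85 = 0.8738;  α = 0.1262.

0.126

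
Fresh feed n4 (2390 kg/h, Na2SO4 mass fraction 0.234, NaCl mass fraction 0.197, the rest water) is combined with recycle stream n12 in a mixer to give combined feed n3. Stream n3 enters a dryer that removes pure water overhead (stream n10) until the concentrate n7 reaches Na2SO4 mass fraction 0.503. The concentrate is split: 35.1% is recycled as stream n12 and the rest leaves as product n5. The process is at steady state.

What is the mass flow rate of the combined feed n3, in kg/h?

2991 kg/h

Overall Na2SO4 balance (none leaves overhead): Na2SO4 in fresh feed = Na2SO4 in product, i.e. 2390×0.234 = (1−0.351)·n7·0.503.
n7 = 559.26/(0.503×0.649) = 1713.2 kg/h.
Recycle n12 = 0.351×1713.2 = 601.32 kg/h.
Combined feed n3 = 2390 + 601.32 = 2991.3 kg/h.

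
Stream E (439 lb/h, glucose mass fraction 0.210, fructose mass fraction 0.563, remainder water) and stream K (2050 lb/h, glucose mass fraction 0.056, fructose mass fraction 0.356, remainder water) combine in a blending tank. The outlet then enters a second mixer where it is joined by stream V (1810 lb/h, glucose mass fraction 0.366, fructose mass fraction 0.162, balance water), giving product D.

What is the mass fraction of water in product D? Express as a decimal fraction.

Overall, product flow = 4299 lb/h.
water in = 439×0.227 + 2050×0.588 + 1810×0.472 = 2159.4 lb/h.
water fraction in D = 0.502.

0.502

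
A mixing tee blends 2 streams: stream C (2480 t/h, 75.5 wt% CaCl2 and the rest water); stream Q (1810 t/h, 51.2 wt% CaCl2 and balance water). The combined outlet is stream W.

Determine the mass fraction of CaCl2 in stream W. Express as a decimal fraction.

0.652

Total flow out = 2480 + 1810 = 4290 t/h.
CaCl2 in = 2480×0.755 + 1810×0.512 = 2799.1 t/h.
CaCl2 mass fraction in W = 2799.1/4290 = 0.652.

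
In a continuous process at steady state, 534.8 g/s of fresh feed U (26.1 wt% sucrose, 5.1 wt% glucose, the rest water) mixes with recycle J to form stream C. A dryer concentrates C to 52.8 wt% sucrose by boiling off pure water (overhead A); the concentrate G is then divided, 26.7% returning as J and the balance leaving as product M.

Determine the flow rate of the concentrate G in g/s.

Overall sucrose balance (none leaves overhead): sucrose in fresh feed = sucrose in product, i.e. 534.8×0.261 = (1−0.267)·G·0.528.
G = 139.58/(0.528×0.733) = 360.66 g/s.

360.7 g/s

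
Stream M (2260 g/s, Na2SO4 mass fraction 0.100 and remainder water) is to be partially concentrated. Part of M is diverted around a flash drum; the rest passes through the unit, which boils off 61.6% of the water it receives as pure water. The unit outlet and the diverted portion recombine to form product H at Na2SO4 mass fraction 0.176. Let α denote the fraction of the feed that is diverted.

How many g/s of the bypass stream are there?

499.7 g/s

All 2260×0.100 = 226 g/s of Na2SO4 reaches H, so H = 226/0.176 = 1284.1 g/s and vapour = 975.91 g/s.
The evaporator receives (1−α)·2260 of feed at 0.900 water and removes 0.616 of that water:
0.616×0.900×(1−α)×2260 = 975.91
(1−α) = 975.91/1252.9 = 0.7789;  α = 0.2211.
Bypass flow = 0.2211×2260 = 499.7 g/s.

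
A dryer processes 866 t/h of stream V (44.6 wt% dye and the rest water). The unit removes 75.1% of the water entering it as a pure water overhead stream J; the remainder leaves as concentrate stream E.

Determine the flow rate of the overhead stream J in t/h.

360.3 t/h

water entering = 866×0.554 = 479.76 t/h; overhead removed = 0.751×479.76 = 360.3 t/h.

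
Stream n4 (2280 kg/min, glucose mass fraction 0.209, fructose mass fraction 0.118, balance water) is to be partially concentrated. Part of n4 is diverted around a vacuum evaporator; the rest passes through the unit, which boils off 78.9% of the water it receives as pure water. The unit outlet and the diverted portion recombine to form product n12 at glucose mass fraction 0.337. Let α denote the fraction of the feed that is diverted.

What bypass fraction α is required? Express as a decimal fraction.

All 2280×0.209 = 476.52 kg/min of glucose reaches n12, so n12 = 476.52/0.337 = 1414 kg/min and vapour = 865.99 kg/min.
The evaporator receives (1−α)·2280 of feed at 0.673 water and removes 0.789 of that water:
0.789×0.673×(1−α)×2280 = 865.99
(1−α) = 865.99/1210.7 = 0.7153;  α = 0.2847.

0.285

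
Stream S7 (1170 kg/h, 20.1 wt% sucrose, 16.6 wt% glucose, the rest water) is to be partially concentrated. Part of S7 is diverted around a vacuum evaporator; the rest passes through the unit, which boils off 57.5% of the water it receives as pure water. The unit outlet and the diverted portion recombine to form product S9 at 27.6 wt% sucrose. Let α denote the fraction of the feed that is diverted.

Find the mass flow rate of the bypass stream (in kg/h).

296.5 kg/h

All 1170×0.201 = 235.17 kg/h of sucrose reaches S9, so S9 = 235.17/0.276 = 852.07 kg/h and vapour = 317.93 kg/h.
The evaporator receives (1−α)·1170 of feed at 0.633 water and removes 0.575 of that water:
0.575×0.633×(1−α)×1170 = 317.93
(1−α) = 317.93/425.85 = 0.7466;  α = 0.2534.
Bypass flow = 0.2534×1170 = 296.49 kg/h.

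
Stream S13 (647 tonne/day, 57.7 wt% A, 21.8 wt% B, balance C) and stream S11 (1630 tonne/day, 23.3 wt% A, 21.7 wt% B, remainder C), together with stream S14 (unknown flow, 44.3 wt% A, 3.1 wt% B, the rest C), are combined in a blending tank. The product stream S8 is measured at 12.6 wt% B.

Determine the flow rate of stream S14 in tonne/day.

2188 tonne/day

Let S14 be the unknown flow. Total out = 2277 + S14.
B balance: 494.76 + 0.031·S14 = 0.126·(2277 + S14)
(0.031 − 0.126)·S14 = 0.126×2277 − 494.76 = -207.85
S14 = -207.85 / -0.095 = 2187.9 tonne/day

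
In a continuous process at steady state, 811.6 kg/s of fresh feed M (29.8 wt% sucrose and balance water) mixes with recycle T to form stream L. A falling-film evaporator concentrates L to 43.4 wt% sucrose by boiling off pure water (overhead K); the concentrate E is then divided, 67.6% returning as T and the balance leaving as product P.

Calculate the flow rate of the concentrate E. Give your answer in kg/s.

Overall sucrose balance (none leaves overhead): sucrose in fresh feed = sucrose in product, i.e. 811.6×0.298 = (1−0.676)·E·0.434.
E = 241.86/(0.434×0.324) = 1720 kg/s.

1720 kg/s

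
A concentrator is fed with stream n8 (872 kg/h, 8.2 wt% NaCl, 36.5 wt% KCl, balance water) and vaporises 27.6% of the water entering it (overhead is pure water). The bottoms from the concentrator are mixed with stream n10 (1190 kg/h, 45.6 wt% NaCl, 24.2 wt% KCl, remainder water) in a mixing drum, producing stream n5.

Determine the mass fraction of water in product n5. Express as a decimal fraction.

Vapour removed = 0.276×0.553×872 = 133.09 kg/h; concentrate = 738.91 kg/h.
water reaching the mixer = 349.12 (from concentrate) + 1190×0.302 = 708.5 kg/h.
Product flow = 738.91 + 1190 = 1928.9 kg/h; water fraction = 0.3673.

0.3673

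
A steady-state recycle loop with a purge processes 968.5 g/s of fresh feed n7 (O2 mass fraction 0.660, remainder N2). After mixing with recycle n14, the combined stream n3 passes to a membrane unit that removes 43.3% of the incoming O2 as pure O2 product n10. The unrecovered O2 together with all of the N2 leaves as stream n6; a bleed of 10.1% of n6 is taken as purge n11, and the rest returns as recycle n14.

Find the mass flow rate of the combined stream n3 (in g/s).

4564 g/s

N2 enters only via n7 and leaves only via the purge: 968.5×0.340 = 0.101×(N2 in n6), and the membrane unit passes all N2, so N2 in n3 = N2 in n6 = 3260.3 g/s.
O2 in n3: m_A = 968.5×0.660 + (1−0.101)·(1−0.433)·m_A, so m_A = 639.21/0.4903 = 1303.8 g/s.
n3 = 1303.8 + 3260.3 = 4564.1 g/s.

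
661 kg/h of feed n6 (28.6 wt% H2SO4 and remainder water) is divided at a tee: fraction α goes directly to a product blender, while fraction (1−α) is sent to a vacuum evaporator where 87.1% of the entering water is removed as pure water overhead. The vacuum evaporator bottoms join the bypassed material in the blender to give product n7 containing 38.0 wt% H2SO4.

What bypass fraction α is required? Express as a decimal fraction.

All 661×0.286 = 189.05 kg/h of H2SO4 reaches n7, so n7 = 189.05/0.380 = 497.49 kg/h and vapour = 163.51 kg/h.
The evaporator receives (1−α)·661 of feed at 0.714 water and removes 0.871 of that water:
0.871×0.714×(1−α)×661 = 163.51
(1−α) = 163.51/411.07 = 0.3978;  α = 0.6022.

0.602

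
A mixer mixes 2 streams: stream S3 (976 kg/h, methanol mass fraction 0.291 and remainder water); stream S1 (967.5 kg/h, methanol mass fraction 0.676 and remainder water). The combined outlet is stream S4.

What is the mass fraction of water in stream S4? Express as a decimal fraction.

Total flow out = 976 + 967.5 = 1943.5 kg/h.
water in = 976×0.709 + 967.5×0.324 = 1005.5 kg/h.
water mass fraction in S4 = 1005.5/1943.5 = 0.517.

0.517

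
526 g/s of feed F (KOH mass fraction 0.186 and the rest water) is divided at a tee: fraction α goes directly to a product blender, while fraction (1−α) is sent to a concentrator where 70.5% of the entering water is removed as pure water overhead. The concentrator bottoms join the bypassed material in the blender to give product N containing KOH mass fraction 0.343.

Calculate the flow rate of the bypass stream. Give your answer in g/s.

All 526×0.186 = 97.836 g/s of KOH reaches N, so N = 97.836/0.343 = 285.24 g/s and vapour = 240.76 g/s.
The evaporator receives (1−α)·526 of feed at 0.814 water and removes 0.705 of that water:
0.705×0.814×(1−α)×526 = 240.76
(1−α) = 240.76/301.86 = 0.7976;  α = 0.2024.
Bypass flow = 0.2024×526 = 106.46 g/s.

106.5 g/s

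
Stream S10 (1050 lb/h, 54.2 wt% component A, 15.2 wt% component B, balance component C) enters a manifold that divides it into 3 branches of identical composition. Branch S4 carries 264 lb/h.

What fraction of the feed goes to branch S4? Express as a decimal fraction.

Fraction to S4 = 264/1050 = 0.2514.

0.251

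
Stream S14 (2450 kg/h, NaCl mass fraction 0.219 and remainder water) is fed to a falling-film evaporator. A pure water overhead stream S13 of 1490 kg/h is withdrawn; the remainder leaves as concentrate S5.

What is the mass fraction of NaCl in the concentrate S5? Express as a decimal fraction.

NaCl is not removed: 2450×0.219 = 536.55 kg/h of NaCl enters S5.
Concentrate = 2450 − 1490 = 960 kg/h.
Mass fraction = 536.55/960 = 0.559.

0.559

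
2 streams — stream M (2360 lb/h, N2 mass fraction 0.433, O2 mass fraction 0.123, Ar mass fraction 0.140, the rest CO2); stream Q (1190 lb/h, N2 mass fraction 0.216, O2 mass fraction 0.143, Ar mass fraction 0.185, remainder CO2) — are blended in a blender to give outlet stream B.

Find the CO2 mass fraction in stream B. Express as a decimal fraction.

0.355

Total flow out = 2360 + 1190 = 3550 lb/h.
CO2 in = 2360×0.304 + 1190×0.456 = 1260.1 lb/h.
CO2 mass fraction in B = 1260.1/3550 = 0.355.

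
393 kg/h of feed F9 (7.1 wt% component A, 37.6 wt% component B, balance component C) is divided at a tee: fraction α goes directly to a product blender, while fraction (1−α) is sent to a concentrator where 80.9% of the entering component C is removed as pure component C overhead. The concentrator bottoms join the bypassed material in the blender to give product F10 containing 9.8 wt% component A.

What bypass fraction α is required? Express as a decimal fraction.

0.384

All 393×0.071 = 27.903 kg/h of component A reaches F10, so F10 = 27.903/0.098 = 284.72 kg/h and vapour = 108.28 kg/h.
The evaporator receives (1−α)·393 of feed at 0.553 component C and removes 0.809 of that component C:
0.809×0.553×(1−α)×393 = 108.28
(1−α) = 108.28/175.82 = 0.6158;  α = 0.3842.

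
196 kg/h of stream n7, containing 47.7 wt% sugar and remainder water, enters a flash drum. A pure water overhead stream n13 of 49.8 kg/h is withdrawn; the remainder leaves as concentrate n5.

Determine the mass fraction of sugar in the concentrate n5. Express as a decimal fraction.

0.6395

sugar is not removed: 196×0.477 = 93.492 kg/h of sugar enters n5.
Concentrate = 196 − 49.8 = 146.2 kg/h.
Mass fraction = 93.492/146.2 = 0.6395.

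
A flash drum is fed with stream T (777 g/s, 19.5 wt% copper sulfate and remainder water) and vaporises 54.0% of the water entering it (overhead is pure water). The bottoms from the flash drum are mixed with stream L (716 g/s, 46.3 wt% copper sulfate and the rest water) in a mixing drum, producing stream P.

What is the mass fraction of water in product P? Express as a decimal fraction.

0.5819

Vapour removed = 0.540×0.805×777 = 337.76 g/s; concentrate = 439.24 g/s.
water reaching the mixer = 287.72 (from concentrate) + 716×0.537 = 672.22 g/s.
Product flow = 439.24 + 716 = 1155.2 g/s; water fraction = 0.5819.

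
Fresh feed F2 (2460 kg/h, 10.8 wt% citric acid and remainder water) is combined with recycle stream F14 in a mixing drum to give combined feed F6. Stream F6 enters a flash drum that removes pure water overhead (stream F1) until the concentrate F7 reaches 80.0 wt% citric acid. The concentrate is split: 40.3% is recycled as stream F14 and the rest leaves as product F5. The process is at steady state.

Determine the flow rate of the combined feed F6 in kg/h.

2684 kg/h

Overall citric acid balance (none leaves overhead): citric acid in fresh feed = citric acid in product, i.e. 2460×0.108 = (1−0.403)·F7·0.800.
F7 = 265.68/(0.800×0.597) = 556.28 kg/h.
Recycle F14 = 0.403×556.28 = 224.18 kg/h.
Combined feed F6 = 2460 + 224.18 = 2684.2 kg/h.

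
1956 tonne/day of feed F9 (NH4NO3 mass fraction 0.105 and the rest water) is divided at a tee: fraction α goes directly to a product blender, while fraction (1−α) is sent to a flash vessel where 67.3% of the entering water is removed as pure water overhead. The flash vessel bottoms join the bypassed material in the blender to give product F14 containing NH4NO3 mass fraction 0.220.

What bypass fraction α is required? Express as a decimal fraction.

All 1956×0.105 = 205.38 tonne/day of NH4NO3 reaches F14, so F14 = 205.38/0.220 = 933.55 tonne/day and vapour = 1022.5 tonne/day.
The evaporator receives (1−α)·1956 of feed at 0.895 water and removes 0.673 of that water:
0.673×0.895×(1−α)×1956 = 1022.5
(1−α) = 1022.5/1178.2 = 0.8678;  α = 0.1322.

0.132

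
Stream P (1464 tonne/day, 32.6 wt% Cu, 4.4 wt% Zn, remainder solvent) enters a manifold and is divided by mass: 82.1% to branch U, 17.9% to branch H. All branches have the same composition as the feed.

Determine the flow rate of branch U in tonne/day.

1202 tonne/day

Branch U flow = 0.821×1464 = 1201.9 tonne/day.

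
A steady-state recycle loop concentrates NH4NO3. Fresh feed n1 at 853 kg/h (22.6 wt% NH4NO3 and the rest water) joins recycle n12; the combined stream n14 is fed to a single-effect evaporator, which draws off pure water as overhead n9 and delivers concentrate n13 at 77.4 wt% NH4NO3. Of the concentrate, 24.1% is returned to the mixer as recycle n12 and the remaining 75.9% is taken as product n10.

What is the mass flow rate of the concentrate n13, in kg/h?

328.2 kg/h

Overall NH4NO3 balance (none leaves overhead): NH4NO3 in fresh feed = NH4NO3 in product, i.e. 853×0.226 = (1−0.241)·n13·0.774.
n13 = 192.78/(0.774×0.759) = 328.15 kg/h.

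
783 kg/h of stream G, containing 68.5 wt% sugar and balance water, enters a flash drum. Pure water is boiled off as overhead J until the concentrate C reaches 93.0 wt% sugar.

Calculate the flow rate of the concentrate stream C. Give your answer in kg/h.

576.7 kg/h

sugar is conserved: 783×0.685 = 536.36 kg/h all reports to the concentrate.
Concentrate = 536.36/(target fraction) = 576.73 kg/h.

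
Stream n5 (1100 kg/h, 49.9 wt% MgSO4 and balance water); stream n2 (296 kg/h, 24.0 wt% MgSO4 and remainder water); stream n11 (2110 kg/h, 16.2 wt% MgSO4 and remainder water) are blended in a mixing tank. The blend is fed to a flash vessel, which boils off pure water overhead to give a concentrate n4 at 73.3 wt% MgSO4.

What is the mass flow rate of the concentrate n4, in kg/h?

1312 kg/h

MgSO4 entering = 1100×0.499 + 296×0.240 + 2110×0.162 = 961.76 kg/h.
All MgSO4 reports to n4, so n4 = 961.76/0.733 = 1312.1 kg/h.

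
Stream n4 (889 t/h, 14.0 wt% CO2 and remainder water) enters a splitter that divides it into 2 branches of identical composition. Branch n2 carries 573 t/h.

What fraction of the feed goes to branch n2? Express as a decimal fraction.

0.645

Fraction to n2 = 573/889 = 0.6445.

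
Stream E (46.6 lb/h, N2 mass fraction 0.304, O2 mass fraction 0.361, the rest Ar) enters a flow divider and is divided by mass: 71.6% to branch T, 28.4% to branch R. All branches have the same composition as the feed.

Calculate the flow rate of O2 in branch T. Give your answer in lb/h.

Branch T total = 0.716×46.6 = 33.366 lb/h.
O2 in T = 0.361×33.366 = 12.045 lb/h.

12.04 lb/h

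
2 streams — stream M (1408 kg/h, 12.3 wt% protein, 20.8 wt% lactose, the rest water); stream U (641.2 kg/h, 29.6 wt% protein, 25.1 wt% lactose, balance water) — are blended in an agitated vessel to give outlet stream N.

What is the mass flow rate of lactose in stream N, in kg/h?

453.8 kg/h

lactose out = lactose in = 1408×0.208 + 641.2×0.251 = 453.81 kg/h.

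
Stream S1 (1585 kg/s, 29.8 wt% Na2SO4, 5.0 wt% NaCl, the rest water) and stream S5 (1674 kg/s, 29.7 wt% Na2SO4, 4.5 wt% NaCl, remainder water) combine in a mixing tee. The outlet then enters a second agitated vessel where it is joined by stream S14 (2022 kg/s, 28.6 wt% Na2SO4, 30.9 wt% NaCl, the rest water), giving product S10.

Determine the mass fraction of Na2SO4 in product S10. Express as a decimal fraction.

0.293

Overall, product flow = 5281 kg/s.
Na2SO4 in = 1585×0.298 + 1674×0.297 + 2022×0.286 = 1547.8 kg/s.
Na2SO4 fraction in S10 = 0.293.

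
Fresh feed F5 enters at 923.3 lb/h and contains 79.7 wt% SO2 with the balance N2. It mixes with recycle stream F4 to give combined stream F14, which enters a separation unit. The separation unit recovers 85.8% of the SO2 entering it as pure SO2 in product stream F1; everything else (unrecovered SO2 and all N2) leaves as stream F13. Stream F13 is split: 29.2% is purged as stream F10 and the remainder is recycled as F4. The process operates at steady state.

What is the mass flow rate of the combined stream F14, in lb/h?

1460 lb/h

N2 enters only via F5 and leaves only via the purge: 923.3×0.203 = 0.292×(N2 in F13), and the separation unit passes all N2, so N2 in F14 = N2 in F13 = 641.88 lb/h.
SO2 in F14: m_A = 923.3×0.797 + (1−0.292)·(1−0.858)·m_A, so m_A = 735.87/0.8995 = 818.12 lb/h.
F14 = 818.12 + 641.88 = 1460 lb/h.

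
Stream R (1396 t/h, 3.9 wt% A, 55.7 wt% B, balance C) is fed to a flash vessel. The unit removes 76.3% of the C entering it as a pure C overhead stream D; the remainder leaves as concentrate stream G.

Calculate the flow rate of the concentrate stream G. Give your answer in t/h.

965.7 t/h

C entering = 1396×0.404 = 563.98 t/h; overhead removed = 0.763×563.98 = 430.32 t/h.
Concentrate = 1396 − 430.32 = 965.68 t/h.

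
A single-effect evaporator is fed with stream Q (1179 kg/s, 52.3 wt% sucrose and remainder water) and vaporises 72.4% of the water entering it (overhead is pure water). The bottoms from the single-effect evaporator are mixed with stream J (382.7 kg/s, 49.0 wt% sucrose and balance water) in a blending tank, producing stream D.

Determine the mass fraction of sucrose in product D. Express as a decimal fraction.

0.697

Vapour removed = 0.724×0.477×1179 = 407.17 kg/s; concentrate = 771.83 kg/s.
sucrose reaching the mixer = 616.62 (from concentrate) + 382.7×0.490 = 804.14 kg/s.
Product flow = 771.83 + 382.7 = 1154.5 kg/s; sucrose fraction = 0.697.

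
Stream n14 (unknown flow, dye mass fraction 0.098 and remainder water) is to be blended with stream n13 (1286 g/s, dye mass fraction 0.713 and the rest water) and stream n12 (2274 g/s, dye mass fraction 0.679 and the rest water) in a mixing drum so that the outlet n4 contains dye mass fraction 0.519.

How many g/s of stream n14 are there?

Let n14 be the unknown flow. Total out = 3560 + n14.
dye balance: 2461 + 0.098·n14 = 0.519·(3560 + n14)
(0.098 − 0.519)·n14 = 0.519×3560 − 2461 = -613.32
n14 = -613.32 / -0.421 = 1456.8 g/s

1457 g/s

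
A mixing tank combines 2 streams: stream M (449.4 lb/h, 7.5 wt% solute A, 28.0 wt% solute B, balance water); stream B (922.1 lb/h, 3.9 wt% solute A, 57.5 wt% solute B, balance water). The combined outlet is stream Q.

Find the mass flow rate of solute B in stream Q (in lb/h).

656 lb/h

solute B out = solute B in = 449.4×0.280 + 922.1×0.575 = 656.04 lb/h.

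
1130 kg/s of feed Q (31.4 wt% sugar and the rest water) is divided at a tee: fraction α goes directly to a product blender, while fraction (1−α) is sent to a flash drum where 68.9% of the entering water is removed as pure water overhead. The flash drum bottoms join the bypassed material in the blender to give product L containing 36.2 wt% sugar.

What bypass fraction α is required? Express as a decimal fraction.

All 1130×0.314 = 354.82 kg/s of sugar reaches L, so L = 354.82/0.362 = 980.17 kg/s and vapour = 149.83 kg/s.
The evaporator receives (1−α)·1130 of feed at 0.686 water and removes 0.689 of that water:
0.689×0.686×(1−α)×1130 = 149.83
(1−α) = 149.83/534.1 = 0.2805;  α = 0.7195.

0.719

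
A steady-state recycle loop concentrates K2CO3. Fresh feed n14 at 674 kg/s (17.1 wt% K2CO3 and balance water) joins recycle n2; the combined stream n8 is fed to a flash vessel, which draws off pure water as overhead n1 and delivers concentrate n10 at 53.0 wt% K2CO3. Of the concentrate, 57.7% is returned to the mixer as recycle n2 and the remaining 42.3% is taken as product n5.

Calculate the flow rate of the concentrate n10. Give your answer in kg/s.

514.1 kg/s

Overall K2CO3 balance (none leaves overhead): K2CO3 in fresh feed = K2CO3 in product, i.e. 674×0.171 = (1−0.577)·n10·0.530.
n10 = 115.25/(0.530×0.423) = 514.09 kg/s.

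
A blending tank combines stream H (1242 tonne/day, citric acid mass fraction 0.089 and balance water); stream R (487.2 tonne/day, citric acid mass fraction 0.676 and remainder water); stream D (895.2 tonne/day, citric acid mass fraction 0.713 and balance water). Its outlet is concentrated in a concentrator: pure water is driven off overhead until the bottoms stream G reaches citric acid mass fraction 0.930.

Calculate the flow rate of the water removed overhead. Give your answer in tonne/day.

1465 tonne/day

citric acid entering = 1242×0.089 + 487.2×0.676 + 895.2×0.713 = 1078.2 tonne/day.
All citric acid reports to G, so G = 1078.2/0.930 = 1159.3 tonne/day.
Total feed = 2624.4 tonne/day; overhead = 2624.4 − 1159.3 = 1465.1 tonne/day.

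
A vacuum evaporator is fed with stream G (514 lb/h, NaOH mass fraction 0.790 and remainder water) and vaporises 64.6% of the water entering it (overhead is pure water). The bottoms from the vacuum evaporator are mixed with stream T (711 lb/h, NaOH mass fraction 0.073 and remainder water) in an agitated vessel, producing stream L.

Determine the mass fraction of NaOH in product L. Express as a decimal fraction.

0.396

Vapour removed = 0.646×0.210×514 = 69.729 lb/h; concentrate = 444.27 lb/h.
NaOH reaching the mixer = 406.06 (from concentrate) + 711×0.073 = 457.96 lb/h.
Product flow = 444.27 + 711 = 1155.3 lb/h; NaOH fraction = 0.396.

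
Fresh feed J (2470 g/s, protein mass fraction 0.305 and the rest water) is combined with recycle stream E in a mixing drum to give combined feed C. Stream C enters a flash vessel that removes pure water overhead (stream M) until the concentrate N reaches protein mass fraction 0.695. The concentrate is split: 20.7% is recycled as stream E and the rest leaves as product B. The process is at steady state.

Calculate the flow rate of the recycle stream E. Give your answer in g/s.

Overall protein balance (none leaves overhead): protein in fresh feed = protein in product, i.e. 2470×0.305 = (1−0.207)·N·0.695.
N = 753.35/(0.695×0.793) = 1366.9 g/s.
Recycle E = 0.207×1366.9 = 282.95 g/s.

282.9 g/s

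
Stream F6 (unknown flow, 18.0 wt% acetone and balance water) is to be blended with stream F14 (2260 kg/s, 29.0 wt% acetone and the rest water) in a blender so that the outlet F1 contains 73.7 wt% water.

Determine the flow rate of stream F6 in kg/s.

Let F6 be the unknown flow. Total out = 2260 + F6.
water balance: 1604.6 + 0.820·F6 = 0.737·(2260 + F6)
(0.820 − 0.737)·F6 = 0.737×2260 − 1604.6 = 61.02
F6 = 61.02 / 0.083 = 735.18 kg/s

735.2 kg/s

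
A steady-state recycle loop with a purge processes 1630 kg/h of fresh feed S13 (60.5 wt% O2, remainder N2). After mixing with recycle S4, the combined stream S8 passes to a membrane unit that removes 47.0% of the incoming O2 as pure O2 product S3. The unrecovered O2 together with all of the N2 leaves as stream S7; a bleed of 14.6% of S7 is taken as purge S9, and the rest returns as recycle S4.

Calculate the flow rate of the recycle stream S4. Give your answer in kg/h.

4582 kg/h

N2 enters only via S13 and leaves only via the purge: 1630×0.395 = 0.146×(N2 in S7), and the membrane unit passes all N2, so N2 in S8 = N2 in S7 = 4409.9 kg/h.
O2 in S8: m_A = 1630×0.605 + (1−0.146)·(1−0.470)·m_A, so m_A = 986.15/0.5474 = 1801.6 kg/h.
S7 = (1−0.470)×1801.6 + 4409.9 = 5364.8 kg/h.
Recycle S4 = (1−0.146)×5364.8 = 4581.5 kg/h.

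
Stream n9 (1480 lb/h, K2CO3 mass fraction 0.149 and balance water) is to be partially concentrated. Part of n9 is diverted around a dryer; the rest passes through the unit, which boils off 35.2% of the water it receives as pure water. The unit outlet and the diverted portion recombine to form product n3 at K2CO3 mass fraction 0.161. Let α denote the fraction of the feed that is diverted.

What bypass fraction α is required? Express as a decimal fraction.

0.751

All 1480×0.149 = 220.52 lb/h of K2CO3 reaches n3, so n3 = 220.52/0.161 = 1369.7 lb/h and vapour = 110.31 lb/h.
The evaporator receives (1−α)·1480 of feed at 0.851 water and removes 0.352 of that water:
0.352×0.851×(1−α)×1480 = 110.31
(1−α) = 110.31/443.34 = 0.2488;  α = 0.7512.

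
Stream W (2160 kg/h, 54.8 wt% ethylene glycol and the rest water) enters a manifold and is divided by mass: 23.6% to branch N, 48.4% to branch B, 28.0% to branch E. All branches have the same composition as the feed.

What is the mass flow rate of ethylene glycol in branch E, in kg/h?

331.4 kg/h

Branch E total = 0.280×2160 = 604.8 kg/h.
ethylene glycol in E = 0.548×604.8 = 331.43 kg/h.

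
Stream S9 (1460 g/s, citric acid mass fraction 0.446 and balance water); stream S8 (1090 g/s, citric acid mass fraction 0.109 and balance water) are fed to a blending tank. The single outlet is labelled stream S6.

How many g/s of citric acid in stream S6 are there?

770 g/s

citric acid out = citric acid in = 1460×0.446 + 1090×0.109 = 769.97 g/s.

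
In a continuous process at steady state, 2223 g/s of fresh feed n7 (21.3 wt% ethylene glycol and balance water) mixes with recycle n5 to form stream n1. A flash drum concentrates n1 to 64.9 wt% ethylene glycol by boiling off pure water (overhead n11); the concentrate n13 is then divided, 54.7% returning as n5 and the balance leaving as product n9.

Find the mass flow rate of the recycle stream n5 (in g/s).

Overall ethylene glycol balance (none leaves overhead): ethylene glycol in fresh feed = ethylene glycol in product, i.e. 2223×0.213 = (1−0.547)·n13·0.649.
n13 = 473.5/(0.649×0.453) = 1610.6 g/s.
Recycle n5 = 0.547×1610.6 = 880.97 g/s.

881 g/s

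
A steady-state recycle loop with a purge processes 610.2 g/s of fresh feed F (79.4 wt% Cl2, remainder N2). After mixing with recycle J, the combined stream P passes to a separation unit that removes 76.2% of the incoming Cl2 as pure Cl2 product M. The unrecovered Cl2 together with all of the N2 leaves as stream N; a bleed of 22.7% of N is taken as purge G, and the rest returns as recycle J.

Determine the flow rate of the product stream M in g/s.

452.4 g/s

Cl2 in P: m_A = 610.2×0.794 + (1−0.227)·(1−0.762)·m_A, so m_A = 484.5/0.8160 = 593.73 g/s.
Product M = 0.762×593.73 = 452.42 g/s.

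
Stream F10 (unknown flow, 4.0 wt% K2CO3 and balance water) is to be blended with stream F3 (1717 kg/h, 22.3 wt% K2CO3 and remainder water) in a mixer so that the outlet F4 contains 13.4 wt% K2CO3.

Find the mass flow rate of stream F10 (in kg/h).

1626 kg/h

Let F10 be the unknown flow. Total out = 1717 + F10.
K2CO3 balance: 382.89 + 0.040·F10 = 0.134·(1717 + F10)
(0.040 − 0.134)·F10 = 0.134×1717 − 382.89 = -152.81
F10 = -152.81 / -0.094 = 1625.7 kg/h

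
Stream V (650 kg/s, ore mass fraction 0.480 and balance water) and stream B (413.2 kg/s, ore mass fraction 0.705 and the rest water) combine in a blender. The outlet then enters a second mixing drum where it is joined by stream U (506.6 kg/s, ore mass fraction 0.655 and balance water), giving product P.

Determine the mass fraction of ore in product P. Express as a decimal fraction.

Overall, product flow = 1569.8 kg/s.
ore in = 650×0.480 + 413.2×0.705 + 506.6×0.655 = 935.13 kg/s.
ore fraction in P = 0.596.

0.596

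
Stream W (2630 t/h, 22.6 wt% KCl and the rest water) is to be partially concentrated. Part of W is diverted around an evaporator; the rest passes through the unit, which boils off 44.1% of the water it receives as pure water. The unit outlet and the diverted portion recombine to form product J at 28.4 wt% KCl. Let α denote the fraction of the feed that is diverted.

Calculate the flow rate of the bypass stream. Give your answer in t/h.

All 2630×0.226 = 594.38 t/h of KCl reaches J, so J = 594.38/0.284 = 2092.9 t/h and vapour = 537.11 t/h.
The evaporator receives (1−α)·2630 of feed at 0.774 water and removes 0.441 of that water:
0.441×0.774×(1−α)×2630 = 537.11
(1−α) = 537.11/897.71 = 0.5983;  α = 0.4017.
Bypass flow = 0.4017×2630 = 1056.4 t/h.

1056 t/h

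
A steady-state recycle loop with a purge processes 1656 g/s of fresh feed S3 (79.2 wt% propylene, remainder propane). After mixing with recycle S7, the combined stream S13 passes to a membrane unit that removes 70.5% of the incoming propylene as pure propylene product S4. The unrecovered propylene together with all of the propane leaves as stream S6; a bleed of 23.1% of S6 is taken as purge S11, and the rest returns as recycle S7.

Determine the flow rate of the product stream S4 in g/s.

propylene in S13: m_A = 1656×0.792 + (1−0.231)·(1−0.705)·m_A, so m_A = 1311.6/0.7731 = 1696.4 g/s.
Product S4 = 0.705×1696.4 = 1196 g/s.

1196 g/s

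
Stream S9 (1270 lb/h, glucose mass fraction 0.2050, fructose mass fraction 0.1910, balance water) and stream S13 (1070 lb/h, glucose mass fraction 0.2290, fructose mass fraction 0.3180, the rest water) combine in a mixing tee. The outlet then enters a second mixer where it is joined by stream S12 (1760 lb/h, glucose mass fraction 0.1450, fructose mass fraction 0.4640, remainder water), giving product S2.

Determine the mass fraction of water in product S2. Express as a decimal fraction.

Overall, product flow = 4100 lb/h.
water in = 1270×0.604 + 1070×0.453 + 1760×0.391 = 1940 lb/h.
water fraction in S2 = 0.4732.

0.4732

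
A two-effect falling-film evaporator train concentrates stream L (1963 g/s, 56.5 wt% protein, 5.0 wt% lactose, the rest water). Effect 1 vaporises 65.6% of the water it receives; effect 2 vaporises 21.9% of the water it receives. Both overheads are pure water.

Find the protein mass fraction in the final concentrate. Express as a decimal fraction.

water in feed = 1963×0.385 = 755.75 g/s.
After stage 1: water left = (1−0.656)×755.75 = 259.98; stream total = 1467.2 g/s.
After stage 2: water left = (1−0.219)×259.98 = 203.04; final concentrate = 1410.3 g/s.
protein fraction = 1109.1/1410.3 = 0.7864.

0.7864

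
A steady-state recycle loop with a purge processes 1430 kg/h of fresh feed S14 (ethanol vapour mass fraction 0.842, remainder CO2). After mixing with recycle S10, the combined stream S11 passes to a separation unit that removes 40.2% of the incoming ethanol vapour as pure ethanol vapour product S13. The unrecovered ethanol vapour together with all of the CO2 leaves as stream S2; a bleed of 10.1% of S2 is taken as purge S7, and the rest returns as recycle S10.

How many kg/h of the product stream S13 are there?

ethanol vapour in S11: m_A = 1430×0.842 + (1−0.101)·(1−0.402)·m_A, so m_A = 1204.1/0.4624 = 2603.9 kg/h.
Product S13 = 0.402×2603.9 = 1046.8 kg/h.

1047 kg/h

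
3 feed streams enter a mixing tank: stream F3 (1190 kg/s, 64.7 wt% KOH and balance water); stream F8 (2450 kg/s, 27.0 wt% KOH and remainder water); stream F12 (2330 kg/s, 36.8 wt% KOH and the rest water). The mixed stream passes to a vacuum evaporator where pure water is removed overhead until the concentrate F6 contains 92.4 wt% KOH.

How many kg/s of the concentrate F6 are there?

KOH entering = 1190×0.647 + 2450×0.270 + 2330×0.368 = 2288.9 kg/s.
All KOH reports to F6, so F6 = 2288.9/0.924 = 2477.1 kg/s.

2477 kg/s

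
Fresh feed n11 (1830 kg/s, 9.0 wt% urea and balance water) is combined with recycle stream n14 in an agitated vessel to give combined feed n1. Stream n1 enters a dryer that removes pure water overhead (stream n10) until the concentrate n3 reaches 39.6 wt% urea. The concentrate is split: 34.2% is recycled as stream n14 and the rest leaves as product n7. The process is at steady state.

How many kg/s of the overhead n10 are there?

Overall urea balance (none leaves overhead): urea in fresh feed = urea in product, i.e. 1830×0.090 = (1−0.342)·n3·0.396.
n3 = 164.7/(0.396×0.658) = 632.08 kg/s.
Recycle n14 = 0.342×632.08 = 216.17 kg/s.
Combined feed n1 = 1830 + 216.17 = 2046.2 kg/s.
Overhead n10 = n1 − n3 = 2046.2 − 632.08 = 1414.1 kg/s.

1414 kg/s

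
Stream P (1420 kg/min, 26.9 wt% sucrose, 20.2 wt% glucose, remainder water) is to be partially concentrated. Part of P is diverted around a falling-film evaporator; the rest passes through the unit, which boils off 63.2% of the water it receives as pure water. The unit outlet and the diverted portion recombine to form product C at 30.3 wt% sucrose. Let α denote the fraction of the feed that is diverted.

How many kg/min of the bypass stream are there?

All 1420×0.269 = 381.98 kg/min of sucrose reaches C, so C = 381.98/0.303 = 1260.7 kg/min and vapour = 159.34 kg/min.
The evaporator receives (1−α)·1420 of feed at 0.529 water and removes 0.632 of that water:
0.632×0.529×(1−α)×1420 = 159.34
(1−α) = 159.34/474.75 = 0.3356;  α = 0.6644.
Bypass flow = 0.6644×1420 = 943.4 kg/min.

943.4 kg/min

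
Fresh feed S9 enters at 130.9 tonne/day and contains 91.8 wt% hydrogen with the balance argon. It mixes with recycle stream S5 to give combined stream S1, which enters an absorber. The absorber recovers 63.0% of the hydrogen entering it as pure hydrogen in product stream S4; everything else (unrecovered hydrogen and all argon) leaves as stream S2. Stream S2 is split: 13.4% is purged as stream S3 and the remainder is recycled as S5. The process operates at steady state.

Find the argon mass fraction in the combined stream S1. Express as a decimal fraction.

0.3118

argon enters only via S9 and leaves only via the purge: 130.9×0.082 = 0.134×(argon in S2), and the absorber passes all argon, so argon in S1 = argon in S2 = 80.103 tonne/day.
hydrogen in S1: m_A = 130.9×0.918 + (1−0.134)·(1−0.630)·m_A, so m_A = 120.17/0.6796 = 176.82 tonne/day.
S1 = 176.82 + 80.103 = 256.93 tonne/day.
argon fraction in S1 = 80.103/256.93 = 0.3118.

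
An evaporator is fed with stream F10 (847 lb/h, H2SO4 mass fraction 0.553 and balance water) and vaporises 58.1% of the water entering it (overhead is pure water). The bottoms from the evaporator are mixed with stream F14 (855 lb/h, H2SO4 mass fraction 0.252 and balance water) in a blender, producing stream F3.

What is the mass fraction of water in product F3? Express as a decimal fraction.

0.539

Vapour removed = 0.581×0.447×847 = 219.97 lb/h; concentrate = 627.03 lb/h.
water reaching the mixer = 158.64 (from concentrate) + 855×0.748 = 798.18 lb/h.
Product flow = 627.03 + 855 = 1482 lb/h; water fraction = 0.539.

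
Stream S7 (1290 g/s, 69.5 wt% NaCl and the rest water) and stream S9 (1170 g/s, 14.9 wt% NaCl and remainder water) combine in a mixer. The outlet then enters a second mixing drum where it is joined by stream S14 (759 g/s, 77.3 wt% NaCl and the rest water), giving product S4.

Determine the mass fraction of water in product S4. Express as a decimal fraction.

Overall, product flow = 3219 g/s.
water in = 1290×0.305 + 1170×0.851 + 759×0.227 = 1561.4 g/s.
water fraction in S4 = 0.485.

0.485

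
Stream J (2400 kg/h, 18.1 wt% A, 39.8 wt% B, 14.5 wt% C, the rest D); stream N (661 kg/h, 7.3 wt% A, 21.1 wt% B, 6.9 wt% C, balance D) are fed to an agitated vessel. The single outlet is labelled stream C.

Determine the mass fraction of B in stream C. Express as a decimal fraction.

0.358

Total flow out = 2400 + 661 = 3061 kg/h.
B in = 2400×0.398 + 661×0.211 = 1094.7 kg/h.
B mass fraction in C = 1094.7/3061 = 0.358.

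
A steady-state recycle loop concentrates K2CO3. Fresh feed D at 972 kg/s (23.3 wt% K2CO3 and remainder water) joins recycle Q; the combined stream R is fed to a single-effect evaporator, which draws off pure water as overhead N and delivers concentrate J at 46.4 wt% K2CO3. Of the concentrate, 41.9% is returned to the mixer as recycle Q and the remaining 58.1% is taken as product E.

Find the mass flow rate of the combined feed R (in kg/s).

Overall K2CO3 balance (none leaves overhead): K2CO3 in fresh feed = K2CO3 in product, i.e. 972×0.233 = (1−0.419)·J·0.464.
J = 226.48/(0.464×0.581) = 840.09 kg/s.
Recycle Q = 0.419×840.09 = 352 kg/s.
Combined feed R = 972 + 352 = 1324 kg/s.

1324 kg/s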